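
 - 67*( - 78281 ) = 5244827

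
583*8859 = 5164797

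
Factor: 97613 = 97613^1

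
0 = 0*339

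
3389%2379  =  1010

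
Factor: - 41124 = - 2^2*3^1*23^1*149^1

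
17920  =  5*3584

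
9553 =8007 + 1546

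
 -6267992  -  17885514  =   - 24153506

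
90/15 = 6 = 6.00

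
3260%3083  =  177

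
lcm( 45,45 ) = 45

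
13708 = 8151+5557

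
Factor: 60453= 3^3*2239^1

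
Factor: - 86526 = -2^1*3^2*11^1 * 19^1*23^1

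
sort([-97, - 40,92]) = [ - 97, - 40,92] 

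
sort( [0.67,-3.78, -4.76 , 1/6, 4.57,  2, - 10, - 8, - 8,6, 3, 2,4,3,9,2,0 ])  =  [-10, - 8, - 8,-4.76, - 3.78,  0,1/6,  0.67, 2 , 2,2,  3,3,4,  4.57,6,9]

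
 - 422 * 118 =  - 49796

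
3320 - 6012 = -2692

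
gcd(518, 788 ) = 2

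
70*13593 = 951510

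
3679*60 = 220740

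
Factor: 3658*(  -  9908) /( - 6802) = 2^2  *19^ ( - 1)*31^1*59^1*179^( - 1)*2477^1= 18121732/3401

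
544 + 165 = 709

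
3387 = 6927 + - 3540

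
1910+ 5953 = 7863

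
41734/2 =20867 =20867.00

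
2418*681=1646658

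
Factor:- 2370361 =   -  7^1*17^1*19919^1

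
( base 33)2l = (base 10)87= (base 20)47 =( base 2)1010111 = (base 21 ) 43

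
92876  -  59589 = 33287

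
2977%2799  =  178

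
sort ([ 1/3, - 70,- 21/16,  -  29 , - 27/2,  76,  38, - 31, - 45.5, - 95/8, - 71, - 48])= [-71, - 70, -48,-45.5, - 31,  -  29, - 27/2 , - 95/8, - 21/16,1/3,38,76 ]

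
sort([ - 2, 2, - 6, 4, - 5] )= [ - 6, - 5, - 2, 2, 4]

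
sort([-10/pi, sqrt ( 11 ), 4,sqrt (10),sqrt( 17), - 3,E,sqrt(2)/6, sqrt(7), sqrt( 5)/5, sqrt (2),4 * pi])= [ - 10/pi,-3,  sqrt ( 2 ) /6,sqrt(5 )/5,sqrt( 2),sqrt(7 ),E, sqrt( 10 ),sqrt(11 ),4,sqrt( 17),4*pi ]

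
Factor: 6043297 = 13^1*619^1*751^1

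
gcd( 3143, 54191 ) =1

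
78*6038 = 470964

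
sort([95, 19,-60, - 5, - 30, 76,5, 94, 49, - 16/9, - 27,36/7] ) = [ - 60,-30, -27, - 5,  -  16/9, 5,  36/7,19,  49, 76,94,  95]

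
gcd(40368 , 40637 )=1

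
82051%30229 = 21593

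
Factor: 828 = 2^2*3^2*23^1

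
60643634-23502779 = 37140855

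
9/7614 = 1/846 = 0.00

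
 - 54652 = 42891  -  97543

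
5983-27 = 5956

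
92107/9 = 92107/9  =  10234.11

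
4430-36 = 4394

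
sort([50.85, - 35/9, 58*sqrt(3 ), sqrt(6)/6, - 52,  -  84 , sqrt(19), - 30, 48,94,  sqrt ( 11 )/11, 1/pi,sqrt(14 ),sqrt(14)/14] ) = [ - 84, - 52,- 30, - 35/9,  sqrt( 14) /14, sqrt(11 )/11, 1/pi, sqrt( 6)/6 , sqrt(14 ), sqrt(19),48, 50.85,94, 58*sqrt ( 3 )]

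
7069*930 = 6574170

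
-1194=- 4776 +3582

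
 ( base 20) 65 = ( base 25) 50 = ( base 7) 236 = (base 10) 125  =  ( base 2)1111101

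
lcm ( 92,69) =276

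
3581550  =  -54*( - 66325 )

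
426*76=32376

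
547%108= 7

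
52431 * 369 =19347039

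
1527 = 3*509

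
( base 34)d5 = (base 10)447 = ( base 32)dv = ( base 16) 1BF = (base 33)DI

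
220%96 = 28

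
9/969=3/323 = 0.01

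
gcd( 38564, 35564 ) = 4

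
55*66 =3630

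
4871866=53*91922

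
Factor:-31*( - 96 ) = 2^5*3^1*31^1 = 2976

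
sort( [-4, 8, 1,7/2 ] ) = [ - 4 , 1,7/2,8]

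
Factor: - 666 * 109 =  - 72594= - 2^1*3^2*37^1*109^1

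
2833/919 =2833/919 = 3.08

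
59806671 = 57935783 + 1870888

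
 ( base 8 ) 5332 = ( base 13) 1359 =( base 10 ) 2778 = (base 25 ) 4b3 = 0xADA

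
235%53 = 23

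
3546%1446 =654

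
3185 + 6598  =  9783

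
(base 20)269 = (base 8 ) 1641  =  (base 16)3a1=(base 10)929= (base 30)10T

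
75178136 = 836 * 89926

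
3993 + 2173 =6166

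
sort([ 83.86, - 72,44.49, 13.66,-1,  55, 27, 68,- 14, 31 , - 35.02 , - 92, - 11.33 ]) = [ - 92, - 72,-35.02, - 14,  -  11.33,-1 , 13.66,27,31,44.49,55 , 68,83.86]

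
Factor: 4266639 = 3^2*13^1*36467^1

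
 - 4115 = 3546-7661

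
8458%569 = 492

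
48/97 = 48/97  =  0.49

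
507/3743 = 507/3743=0.14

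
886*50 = 44300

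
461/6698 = 461/6698 = 0.07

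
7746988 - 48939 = 7698049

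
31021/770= 40 + 221/770 =40.29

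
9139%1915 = 1479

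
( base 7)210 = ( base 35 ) 30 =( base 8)151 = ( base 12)89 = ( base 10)105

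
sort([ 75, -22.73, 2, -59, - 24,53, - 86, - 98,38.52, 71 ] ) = [ - 98,- 86, -59 , - 24, - 22.73,2,  38.52, 53, 71,75]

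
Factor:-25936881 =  - 3^1*19^1*455033^1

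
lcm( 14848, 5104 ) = 163328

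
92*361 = 33212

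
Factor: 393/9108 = 2^( - 2) * 3^( - 1)*11^ (-1) * 23^( - 1 )* 131^1 = 131/3036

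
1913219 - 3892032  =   - 1978813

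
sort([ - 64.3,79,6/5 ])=[-64.3,6/5,79 ] 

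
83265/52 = 1601 + 1/4 = 1601.25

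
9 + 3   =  12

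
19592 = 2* 9796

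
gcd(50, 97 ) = 1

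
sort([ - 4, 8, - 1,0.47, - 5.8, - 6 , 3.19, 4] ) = [ - 6,  -  5.8, - 4, - 1,0.47,3.19, 4, 8]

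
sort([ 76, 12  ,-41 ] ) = [-41, 12, 76] 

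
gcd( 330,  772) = 2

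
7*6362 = 44534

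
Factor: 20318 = 2^1*10159^1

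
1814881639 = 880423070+934458569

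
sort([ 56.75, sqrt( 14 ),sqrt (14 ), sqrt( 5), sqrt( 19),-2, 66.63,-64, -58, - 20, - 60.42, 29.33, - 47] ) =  [ - 64, - 60.42 ,  -  58,-47, - 20, - 2, sqrt( 5 )  ,  sqrt(14 ), sqrt( 14),  sqrt ( 19 ), 29.33, 56.75, 66.63]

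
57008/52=14252/13 = 1096.31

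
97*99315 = 9633555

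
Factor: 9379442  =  2^1*139^1*33739^1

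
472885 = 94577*5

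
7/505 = 7/505= 0.01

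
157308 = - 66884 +224192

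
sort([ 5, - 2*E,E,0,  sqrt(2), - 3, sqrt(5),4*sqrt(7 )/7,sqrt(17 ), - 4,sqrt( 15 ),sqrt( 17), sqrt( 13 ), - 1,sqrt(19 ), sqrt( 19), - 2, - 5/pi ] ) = [ -2*E, - 4  , - 3, - 2,  -  5/pi, - 1,  0, sqrt( 2), 4*sqrt( 7 )/7, sqrt( 5),E,sqrt( 13), sqrt( 15), sqrt( 17 ),sqrt( 17),sqrt( 19 ),sqrt( 19),5]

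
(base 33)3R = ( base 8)176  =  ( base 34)3O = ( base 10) 126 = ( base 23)5B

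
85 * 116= 9860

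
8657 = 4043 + 4614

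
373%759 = 373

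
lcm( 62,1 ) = 62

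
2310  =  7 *330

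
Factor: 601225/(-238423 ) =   -  5^2 * 24049^1 * 238423^( - 1 ) 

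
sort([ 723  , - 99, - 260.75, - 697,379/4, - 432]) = [  -  697, - 432, - 260.75,- 99, 379/4,723 ] 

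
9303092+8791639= 18094731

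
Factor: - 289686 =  -2^1*3^1*48281^1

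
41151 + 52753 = 93904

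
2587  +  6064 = 8651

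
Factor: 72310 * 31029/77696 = 1121853495/38848  =  2^( - 6 ) * 3^1*5^1*7^1*607^( - 1)*1033^1 * 10343^1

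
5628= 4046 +1582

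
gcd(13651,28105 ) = 803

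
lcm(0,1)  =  0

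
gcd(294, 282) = 6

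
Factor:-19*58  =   - 2^1*19^1*29^1 = -1102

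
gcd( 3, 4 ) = 1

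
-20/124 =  - 1 + 26/31 = -0.16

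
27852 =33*844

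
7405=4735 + 2670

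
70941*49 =3476109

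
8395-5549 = 2846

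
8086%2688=22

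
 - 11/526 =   -  11/526  =  - 0.02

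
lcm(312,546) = 2184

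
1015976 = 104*9769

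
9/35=9/35 = 0.26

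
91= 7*13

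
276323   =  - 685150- -961473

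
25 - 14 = 11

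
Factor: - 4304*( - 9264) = 39872256 = 2^8*3^1 * 193^1*269^1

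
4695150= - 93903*( - 50)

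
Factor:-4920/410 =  - 12 = -2^2 * 3^1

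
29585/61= 485 = 485.00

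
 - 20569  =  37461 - 58030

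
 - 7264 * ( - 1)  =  7264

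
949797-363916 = 585881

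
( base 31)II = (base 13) 354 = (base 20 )18g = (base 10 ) 576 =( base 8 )1100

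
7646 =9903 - 2257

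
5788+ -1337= 4451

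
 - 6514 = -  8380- - 1866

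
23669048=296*79963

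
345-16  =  329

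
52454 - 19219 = 33235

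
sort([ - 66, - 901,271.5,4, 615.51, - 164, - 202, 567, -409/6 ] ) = [ - 901,-202,-164 , - 409/6, - 66, 4, 271.5 , 567 , 615.51]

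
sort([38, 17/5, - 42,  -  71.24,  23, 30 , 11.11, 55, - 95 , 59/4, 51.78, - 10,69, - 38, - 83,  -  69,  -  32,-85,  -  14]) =[-95 ,  -  85,- 83, - 71.24, - 69, -42, - 38, - 32 , - 14, - 10 , 17/5,11.11 , 59/4, 23,30 , 38, 51.78, 55,69] 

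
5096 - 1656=3440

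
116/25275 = 116/25275 = 0.00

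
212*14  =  2968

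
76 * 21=1596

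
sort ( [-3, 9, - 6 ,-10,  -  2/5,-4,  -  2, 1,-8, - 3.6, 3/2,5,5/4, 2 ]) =[-10,-8, - 6, - 4,-3.6, - 3,-2, - 2/5,1, 5/4, 3/2, 2 , 5 , 9]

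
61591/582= 61591/582 = 105.83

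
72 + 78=150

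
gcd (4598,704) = 22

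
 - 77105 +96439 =19334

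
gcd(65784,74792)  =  8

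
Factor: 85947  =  3^1*28649^1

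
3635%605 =5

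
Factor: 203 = 7^1*29^1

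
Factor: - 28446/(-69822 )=11/27 = 3^( - 3)*11^1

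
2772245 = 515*5383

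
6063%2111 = 1841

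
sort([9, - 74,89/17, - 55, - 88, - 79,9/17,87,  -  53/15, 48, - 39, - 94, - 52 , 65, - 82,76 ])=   [ - 94, - 88,-82,-79, - 74,-55, - 52, - 39, - 53/15,9/17, 89/17,9, 48,65,  76, 87]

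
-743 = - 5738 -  - 4995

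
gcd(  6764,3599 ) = 1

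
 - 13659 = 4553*(-3)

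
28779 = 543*53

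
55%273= 55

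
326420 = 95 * 3436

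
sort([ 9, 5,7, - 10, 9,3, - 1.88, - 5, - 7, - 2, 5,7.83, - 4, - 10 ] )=[ - 10, - 10, - 7, - 5, - 4 , - 2,-1.88, 3,5,5, 7 , 7.83, 9, 9]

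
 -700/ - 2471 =100/353 = 0.28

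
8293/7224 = 8293/7224= 1.15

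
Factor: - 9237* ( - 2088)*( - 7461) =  - 2^3*3^5*29^1 * 829^1*3079^1 = - 143899232616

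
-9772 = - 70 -9702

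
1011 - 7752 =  - 6741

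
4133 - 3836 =297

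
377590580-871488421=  - 493897841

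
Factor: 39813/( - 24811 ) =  - 69/43 = - 3^1*23^1 * 43^(  -  1 ) 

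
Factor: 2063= 2063^1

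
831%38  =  33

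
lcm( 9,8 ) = 72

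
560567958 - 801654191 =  - 241086233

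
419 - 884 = - 465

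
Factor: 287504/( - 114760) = -2^1*5^ (-1)*7^1*  17^1*19^ (-1) =- 238/95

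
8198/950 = 4099/475 = 8.63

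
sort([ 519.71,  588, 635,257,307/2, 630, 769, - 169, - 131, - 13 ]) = [ - 169, - 131, - 13, 307/2,257,519.71 , 588, 630, 635,769]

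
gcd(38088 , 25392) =12696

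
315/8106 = 15/386 = 0.04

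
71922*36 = 2589192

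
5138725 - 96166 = 5042559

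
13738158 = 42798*321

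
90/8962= 45/4481 = 0.01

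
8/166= 4/83= 0.05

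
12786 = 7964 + 4822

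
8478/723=2826/241  =  11.73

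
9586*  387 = 3709782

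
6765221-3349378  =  3415843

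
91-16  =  75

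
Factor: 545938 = 2^1*17^1*16057^1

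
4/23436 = 1/5859 = 0.00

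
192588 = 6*32098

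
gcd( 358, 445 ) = 1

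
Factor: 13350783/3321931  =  3^1 * 547^(- 1 )*6073^(-1 )*  4450261^1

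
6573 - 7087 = -514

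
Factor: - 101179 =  - 13^1*43^1*181^1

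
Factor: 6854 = 2^1*23^1*149^1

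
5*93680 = 468400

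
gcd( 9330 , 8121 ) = 3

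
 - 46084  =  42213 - 88297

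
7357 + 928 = 8285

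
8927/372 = 23 + 371/372 = 24.00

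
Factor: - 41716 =-2^2*10429^1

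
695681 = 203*3427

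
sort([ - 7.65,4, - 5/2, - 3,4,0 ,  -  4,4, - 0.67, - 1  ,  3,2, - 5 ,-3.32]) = [ - 7.65,  -  5, - 4, - 3.32,-3, - 5/2, - 1, - 0.67,0,2,3, 4, 4,4]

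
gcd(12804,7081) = 97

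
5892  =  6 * 982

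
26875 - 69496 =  - 42621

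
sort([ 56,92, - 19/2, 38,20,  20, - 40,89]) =[  -  40, - 19/2,20,20, 38,56, 89,92 ] 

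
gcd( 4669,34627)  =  1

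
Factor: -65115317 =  - 3929^1*16573^1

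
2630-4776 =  - 2146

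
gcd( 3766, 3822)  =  14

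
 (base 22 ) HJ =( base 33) BU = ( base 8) 611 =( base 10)393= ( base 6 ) 1453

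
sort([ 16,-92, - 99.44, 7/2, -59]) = [ -99.44 , - 92 ,-59 , 7/2, 16 ]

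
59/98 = 59/98=0.60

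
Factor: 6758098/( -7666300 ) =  - 2^( - 1)*5^( - 2 )*31^( - 1 )*2473^ ( - 1)*3379049^1 = -3379049/3833150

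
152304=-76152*( - 2)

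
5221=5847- 626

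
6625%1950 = 775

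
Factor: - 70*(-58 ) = 2^2*5^1*7^1*29^1 = 4060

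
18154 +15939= 34093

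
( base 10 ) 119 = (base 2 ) 1110111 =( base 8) 167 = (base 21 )5e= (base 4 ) 1313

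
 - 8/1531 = - 1 + 1523/1531 =- 0.01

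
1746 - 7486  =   - 5740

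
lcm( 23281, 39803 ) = 1233893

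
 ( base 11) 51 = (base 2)111000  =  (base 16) 38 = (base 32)1O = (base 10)56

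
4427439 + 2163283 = 6590722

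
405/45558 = 45/5062 = 0.01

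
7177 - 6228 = 949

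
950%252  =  194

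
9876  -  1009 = 8867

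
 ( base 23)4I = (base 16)6e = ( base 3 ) 11002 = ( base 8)156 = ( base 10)110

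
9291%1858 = 1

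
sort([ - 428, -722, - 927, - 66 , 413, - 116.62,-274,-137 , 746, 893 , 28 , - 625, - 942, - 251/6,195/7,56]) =[ - 942,-927, - 722 , - 625, - 428,-274, - 137,  -  116.62,- 66, - 251/6,195/7, 28, 56, 413, 746,893]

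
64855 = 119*545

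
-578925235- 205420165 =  - 784345400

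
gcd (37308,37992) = 12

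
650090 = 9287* 70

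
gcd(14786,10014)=2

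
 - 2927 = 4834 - 7761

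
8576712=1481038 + 7095674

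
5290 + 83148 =88438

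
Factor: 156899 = 156899^1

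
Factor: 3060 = 2^2*3^2 *5^1*17^1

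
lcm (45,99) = 495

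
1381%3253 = 1381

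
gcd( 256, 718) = 2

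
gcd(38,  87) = 1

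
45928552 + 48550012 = 94478564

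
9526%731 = 23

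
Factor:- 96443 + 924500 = 828057  =  3^1*276019^1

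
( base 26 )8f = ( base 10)223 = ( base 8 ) 337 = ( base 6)1011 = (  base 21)ad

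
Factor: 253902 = 2^1*3^1*11^1*3847^1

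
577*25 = 14425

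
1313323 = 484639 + 828684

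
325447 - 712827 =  - 387380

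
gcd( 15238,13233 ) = 401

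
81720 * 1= 81720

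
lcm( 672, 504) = 2016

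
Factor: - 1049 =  - 1049^1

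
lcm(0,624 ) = 0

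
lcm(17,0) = 0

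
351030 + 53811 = 404841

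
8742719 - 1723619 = 7019100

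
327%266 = 61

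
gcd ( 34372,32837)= 1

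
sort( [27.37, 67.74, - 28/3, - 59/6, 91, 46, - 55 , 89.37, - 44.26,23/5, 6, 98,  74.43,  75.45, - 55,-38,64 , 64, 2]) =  [ - 55 , - 55, - 44.26, - 38, -59/6, - 28/3 , 2, 23/5,  6 , 27.37 , 46,64 , 64, 67.74 , 74.43,75.45, 89.37, 91 , 98] 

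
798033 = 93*8581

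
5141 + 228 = 5369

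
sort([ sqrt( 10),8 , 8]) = [ sqrt( 10),8,8]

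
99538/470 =49769/235 =211.78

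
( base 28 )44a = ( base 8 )6272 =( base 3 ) 11110200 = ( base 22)6G2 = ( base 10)3258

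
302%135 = 32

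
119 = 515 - 396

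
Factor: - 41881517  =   - 233^1*179749^1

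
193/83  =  193/83 =2.33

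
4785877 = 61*78457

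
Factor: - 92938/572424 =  - 2^( - 2) * 3^( - 1) * 17^(  -  1) *23^( - 1)*31^1*61^( - 1 ) * 1499^1= -46469/286212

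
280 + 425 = 705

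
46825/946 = 49 + 471/946 = 49.50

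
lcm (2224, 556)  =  2224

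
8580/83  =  8580/83 = 103.37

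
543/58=9 + 21/58 = 9.36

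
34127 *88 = 3003176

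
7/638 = 7/638 = 0.01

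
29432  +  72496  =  101928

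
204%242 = 204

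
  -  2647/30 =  - 2647/30  =  - 88.23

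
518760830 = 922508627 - 403747797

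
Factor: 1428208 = 2^4*23^1*3881^1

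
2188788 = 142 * 15414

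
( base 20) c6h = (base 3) 20202212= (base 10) 4937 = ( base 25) 7mc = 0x1349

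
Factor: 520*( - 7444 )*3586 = -2^6*5^1*11^1 *13^1*163^1* 1861^1 = -13880975680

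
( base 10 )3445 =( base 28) 4b1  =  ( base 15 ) 104a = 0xD75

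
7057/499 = 14 + 71/499 = 14.14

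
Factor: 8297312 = 2^5*383^1*677^1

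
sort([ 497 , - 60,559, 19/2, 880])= [-60,19/2, 497, 559, 880]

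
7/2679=7/2679 = 0.00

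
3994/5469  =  3994/5469 = 0.73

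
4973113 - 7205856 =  - 2232743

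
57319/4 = 14329 + 3/4 = 14329.75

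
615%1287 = 615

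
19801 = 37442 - 17641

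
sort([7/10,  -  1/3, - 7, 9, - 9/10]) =[ -7,-9/10, - 1/3, 7/10,9 ] 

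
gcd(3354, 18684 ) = 6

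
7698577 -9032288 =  - 1333711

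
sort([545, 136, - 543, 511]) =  [ - 543,136,511,  545 ] 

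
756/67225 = 756/67225 = 0.01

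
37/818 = 37/818 = 0.05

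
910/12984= 455/6492 = 0.07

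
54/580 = 27/290 = 0.09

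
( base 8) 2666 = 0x5B6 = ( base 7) 4156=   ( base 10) 1462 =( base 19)40i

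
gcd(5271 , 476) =7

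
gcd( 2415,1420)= 5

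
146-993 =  - 847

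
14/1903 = 14/1903 = 0.01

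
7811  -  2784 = 5027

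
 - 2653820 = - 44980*59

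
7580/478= 3790/239 = 15.86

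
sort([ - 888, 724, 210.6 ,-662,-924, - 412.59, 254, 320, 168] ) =[ - 924, - 888,-662,  -  412.59, 168, 210.6,254, 320, 724 ] 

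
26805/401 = 66 + 339/401 = 66.85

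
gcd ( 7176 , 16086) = 6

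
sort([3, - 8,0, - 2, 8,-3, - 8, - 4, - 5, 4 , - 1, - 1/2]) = [-8, - 8, - 5, - 4 ,-3, - 2, - 1, - 1/2, 0,3, 4,8 ] 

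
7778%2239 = 1061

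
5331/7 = 5331/7 = 761.57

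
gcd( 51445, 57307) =1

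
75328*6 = 451968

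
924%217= 56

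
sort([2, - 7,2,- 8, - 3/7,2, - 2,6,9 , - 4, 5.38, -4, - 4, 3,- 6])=[ - 8, - 7, - 6, - 4,-4, - 4, - 2, - 3/7,2,2,  2, 3,5.38,6, 9]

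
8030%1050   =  680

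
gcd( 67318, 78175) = 1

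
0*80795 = 0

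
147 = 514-367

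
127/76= 127/76 = 1.67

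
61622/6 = 30811/3 = 10270.33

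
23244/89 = 23244/89 = 261.17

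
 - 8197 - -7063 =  - 1134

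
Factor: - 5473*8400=-45973200 =-2^4*3^1*5^2*7^1*13^1*421^1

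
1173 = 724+449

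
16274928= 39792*409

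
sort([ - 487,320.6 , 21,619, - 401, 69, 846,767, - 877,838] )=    [ - 877,-487, - 401,21,  69, 320.6,619,767, 838, 846 ] 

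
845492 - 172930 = 672562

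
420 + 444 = 864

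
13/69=13/69 = 0.19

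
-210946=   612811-823757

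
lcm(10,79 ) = 790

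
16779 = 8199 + 8580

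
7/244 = 7/244 = 0.03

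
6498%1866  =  900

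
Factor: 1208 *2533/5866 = 2^2 * 7^( - 1 )*17^1 * 149^1*151^1*419^( - 1)= 1529932/2933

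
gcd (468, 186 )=6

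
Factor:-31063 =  - 31063^1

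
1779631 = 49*36319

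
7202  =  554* 13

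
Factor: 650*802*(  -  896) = -467084800 = - 2^9*5^2* 7^1*13^1*401^1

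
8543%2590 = 773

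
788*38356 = 30224528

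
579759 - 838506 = -258747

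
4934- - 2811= 7745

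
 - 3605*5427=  - 19564335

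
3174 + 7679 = 10853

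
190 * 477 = 90630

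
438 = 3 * 146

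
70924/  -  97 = -70924/97 = - 731.18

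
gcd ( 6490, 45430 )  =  6490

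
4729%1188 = 1165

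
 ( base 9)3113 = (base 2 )100011101000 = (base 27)33c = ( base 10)2280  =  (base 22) 4FE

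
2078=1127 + 951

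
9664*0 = 0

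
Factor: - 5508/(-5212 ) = 1377/1303  =  3^4*17^1*1303^ ( - 1 ) 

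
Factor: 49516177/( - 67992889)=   -  31^( - 1)*43^1 * 191^1*6029^1*2193319^( - 1)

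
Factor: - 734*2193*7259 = - 11684536458 = - 2^1*3^1*7^1*17^2 * 43^1*61^1*367^1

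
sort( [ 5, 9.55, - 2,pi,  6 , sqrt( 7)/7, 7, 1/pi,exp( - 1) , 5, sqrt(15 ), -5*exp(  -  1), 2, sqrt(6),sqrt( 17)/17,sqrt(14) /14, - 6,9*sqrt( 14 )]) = [ - 6, - 2 , - 5 * exp( - 1), sqrt( 17) /17,sqrt( 14) /14, 1/pi , exp(  -  1), sqrt( 7 )/7, 2,sqrt( 6 ), pi,sqrt(15), 5, 5 , 6,  7, 9.55,  9 * sqrt ( 14)]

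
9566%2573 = 1847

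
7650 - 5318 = 2332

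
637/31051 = 637/31051= 0.02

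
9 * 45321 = 407889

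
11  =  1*11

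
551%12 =11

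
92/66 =46/33 = 1.39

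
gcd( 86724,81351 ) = 27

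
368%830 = 368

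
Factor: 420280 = 2^3*5^1*7^1*19^1 * 79^1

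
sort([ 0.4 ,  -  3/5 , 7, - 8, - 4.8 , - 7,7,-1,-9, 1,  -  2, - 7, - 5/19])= [ - 9, - 8, - 7,- 7,-4.8, - 2,-1, - 3/5, - 5/19,0.4,1,7,7]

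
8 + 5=13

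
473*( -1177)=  - 556721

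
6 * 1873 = 11238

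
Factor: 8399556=2^2*3^2*11^1*21211^1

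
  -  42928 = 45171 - 88099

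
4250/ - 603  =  - 8 + 574/603 = - 7.05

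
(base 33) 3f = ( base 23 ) 4M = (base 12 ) 96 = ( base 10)114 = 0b1110010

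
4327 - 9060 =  - 4733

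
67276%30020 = 7236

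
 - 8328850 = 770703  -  9099553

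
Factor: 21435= 3^1*5^1 * 1429^1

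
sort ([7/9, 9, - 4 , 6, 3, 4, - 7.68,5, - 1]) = [-7.68,  -  4, - 1, 7/9, 3 , 4,5 , 6, 9 ] 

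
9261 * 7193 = 66614373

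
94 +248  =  342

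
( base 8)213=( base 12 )b7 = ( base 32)4b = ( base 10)139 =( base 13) A9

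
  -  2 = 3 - 5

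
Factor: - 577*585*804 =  - 2^2 * 3^3*5^1  *13^1 * 67^1 * 577^1 = - 271386180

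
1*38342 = 38342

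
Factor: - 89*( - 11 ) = 11^1*89^1 = 979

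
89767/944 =95 + 87/944 = 95.09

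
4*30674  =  122696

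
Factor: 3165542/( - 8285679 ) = - 2^1*3^( - 3)*101^1*15671^1*306877^( - 1)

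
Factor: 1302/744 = 7/4= 2^(- 2 )*7^1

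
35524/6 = 17762/3 = 5920.67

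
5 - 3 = 2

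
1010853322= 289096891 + 721756431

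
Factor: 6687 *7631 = 51028497 = 3^2*13^1* 587^1*743^1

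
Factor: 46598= 2^1* 23^1 * 1013^1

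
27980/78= 13990/39 = 358.72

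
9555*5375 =51358125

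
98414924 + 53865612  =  152280536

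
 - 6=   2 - 8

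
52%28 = 24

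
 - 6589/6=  - 6589/6 =- 1098.17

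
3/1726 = 3/1726 = 0.00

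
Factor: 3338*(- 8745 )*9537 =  - 278392754970 = - 2^1*3^2*5^1*11^2 * 17^2*53^1*1669^1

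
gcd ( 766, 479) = 1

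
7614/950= 3807/475 =8.01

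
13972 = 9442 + 4530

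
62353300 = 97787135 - 35433835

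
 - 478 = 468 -946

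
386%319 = 67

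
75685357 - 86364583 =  - 10679226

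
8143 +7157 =15300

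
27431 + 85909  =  113340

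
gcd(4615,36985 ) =65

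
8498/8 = 1062  +  1/4 = 1062.25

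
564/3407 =564/3407 = 0.17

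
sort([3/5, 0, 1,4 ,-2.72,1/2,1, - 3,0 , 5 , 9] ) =[ - 3, - 2.72, 0, 0,1/2,3/5,  1, 1, 4, 5,9] 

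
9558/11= 9558/11 = 868.91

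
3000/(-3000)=-1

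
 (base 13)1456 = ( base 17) a33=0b101110000000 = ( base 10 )2944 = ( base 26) 496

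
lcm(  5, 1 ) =5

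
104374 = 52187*2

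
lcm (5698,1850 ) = 142450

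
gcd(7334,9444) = 2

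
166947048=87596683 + 79350365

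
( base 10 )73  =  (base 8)111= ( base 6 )201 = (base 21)3A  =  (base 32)29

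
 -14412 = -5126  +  -9286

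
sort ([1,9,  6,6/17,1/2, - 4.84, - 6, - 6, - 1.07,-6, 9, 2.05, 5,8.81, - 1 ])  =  [ - 6,  -  6,  -  6 , - 4.84, - 1.07,-1, 6/17,1/2,1,2.05,5,6, 8.81,9, 9 ]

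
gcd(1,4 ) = 1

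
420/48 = 8 + 3/4 = 8.75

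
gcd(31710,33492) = 6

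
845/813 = 845/813 = 1.04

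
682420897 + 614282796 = 1296703693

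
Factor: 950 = 2^1*5^2*19^1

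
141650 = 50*2833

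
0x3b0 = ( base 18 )2G8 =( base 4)32300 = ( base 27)17q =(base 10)944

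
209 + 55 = 264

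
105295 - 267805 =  - 162510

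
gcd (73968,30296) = 8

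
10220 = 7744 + 2476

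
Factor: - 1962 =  - 2^1*3^2 * 109^1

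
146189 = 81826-- 64363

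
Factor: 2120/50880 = 2^( - 3 ) * 3^(-1 ) = 1/24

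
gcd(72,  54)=18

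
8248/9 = 8248/9 = 916.44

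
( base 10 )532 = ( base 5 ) 4112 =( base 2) 1000010100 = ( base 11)444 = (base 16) 214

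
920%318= 284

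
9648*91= 877968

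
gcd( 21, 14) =7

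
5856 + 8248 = 14104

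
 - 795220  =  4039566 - 4834786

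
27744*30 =832320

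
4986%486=126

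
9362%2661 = 1379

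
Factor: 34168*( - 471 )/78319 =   -  2^3*3^1*17^( - 2)*157^1*271^(-1 )*4271^1 =- 16093128/78319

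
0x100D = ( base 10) 4109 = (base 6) 31005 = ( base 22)8ah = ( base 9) 5565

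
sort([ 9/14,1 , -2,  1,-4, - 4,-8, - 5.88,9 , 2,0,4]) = [ - 8 , - 5.88, - 4,-4,- 2,0,9/14,  1,1,2,4,9 ] 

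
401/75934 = 401/75934 = 0.01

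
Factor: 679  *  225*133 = 20319075 = 3^2*5^2*7^2*19^1*97^1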